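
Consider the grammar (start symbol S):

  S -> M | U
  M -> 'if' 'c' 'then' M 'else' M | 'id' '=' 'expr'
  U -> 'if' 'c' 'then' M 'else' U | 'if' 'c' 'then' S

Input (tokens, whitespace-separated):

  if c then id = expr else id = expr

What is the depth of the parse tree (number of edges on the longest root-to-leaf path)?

[S [M if c then [M id = expr] else [M id = expr]]]

3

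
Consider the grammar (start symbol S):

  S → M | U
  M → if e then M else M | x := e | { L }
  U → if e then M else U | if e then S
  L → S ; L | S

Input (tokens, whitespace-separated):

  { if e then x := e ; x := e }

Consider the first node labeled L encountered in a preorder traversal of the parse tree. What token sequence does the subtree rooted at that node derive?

if e then x := e ; x := e

[S [M { [L [S [U if e then [S [M x := e]]]] ; [L [S [M x := e]]]] }]]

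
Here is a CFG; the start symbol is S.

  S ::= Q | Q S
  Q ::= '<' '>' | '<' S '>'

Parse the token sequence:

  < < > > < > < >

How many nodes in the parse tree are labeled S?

4

[S [Q < [S [Q < >]] >] [S [Q < >] [S [Q < >]]]]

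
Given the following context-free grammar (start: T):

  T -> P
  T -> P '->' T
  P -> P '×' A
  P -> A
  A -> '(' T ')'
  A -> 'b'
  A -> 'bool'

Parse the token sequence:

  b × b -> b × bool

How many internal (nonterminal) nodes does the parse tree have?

10

[T [P [P [A b]] × [A b]] -> [T [P [P [A b]] × [A bool]]]]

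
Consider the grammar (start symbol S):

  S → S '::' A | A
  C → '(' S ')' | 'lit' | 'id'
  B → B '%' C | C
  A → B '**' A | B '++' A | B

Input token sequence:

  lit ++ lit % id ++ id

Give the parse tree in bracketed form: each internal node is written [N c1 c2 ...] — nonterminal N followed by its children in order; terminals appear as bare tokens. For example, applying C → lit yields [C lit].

[S [A [B [C lit]] ++ [A [B [B [C lit]] % [C id]] ++ [A [B [C id]]]]]]

S
A
B ++ A
C ++ A
lit ++ A
lit ++ B ++ A
lit ++ B % C ++ A
lit ++ C % C ++ A
lit ++ lit % C ++ A
lit ++ lit % id ++ A
lit ++ lit % id ++ B
lit ++ lit % id ++ C
lit ++ lit % id ++ id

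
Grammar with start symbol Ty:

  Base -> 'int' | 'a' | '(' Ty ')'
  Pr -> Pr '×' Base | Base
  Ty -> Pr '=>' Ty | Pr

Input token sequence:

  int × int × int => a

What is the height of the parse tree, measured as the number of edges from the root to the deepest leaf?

[Ty [Pr [Pr [Pr [Base int]] × [Base int]] × [Base int]] => [Ty [Pr [Base a]]]]

5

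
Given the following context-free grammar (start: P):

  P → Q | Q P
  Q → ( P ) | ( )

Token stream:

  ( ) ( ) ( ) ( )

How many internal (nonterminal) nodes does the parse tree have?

8

[P [Q ( )] [P [Q ( )] [P [Q ( )] [P [Q ( )]]]]]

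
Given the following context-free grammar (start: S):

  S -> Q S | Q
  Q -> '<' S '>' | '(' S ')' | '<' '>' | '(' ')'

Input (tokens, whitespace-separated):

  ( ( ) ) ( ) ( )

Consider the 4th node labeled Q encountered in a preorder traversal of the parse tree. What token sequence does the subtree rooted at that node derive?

( )

[S [Q ( [S [Q ( )]] )] [S [Q ( )] [S [Q ( )]]]]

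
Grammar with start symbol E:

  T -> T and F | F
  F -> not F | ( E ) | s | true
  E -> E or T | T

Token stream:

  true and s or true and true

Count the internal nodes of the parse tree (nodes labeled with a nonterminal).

10

[E [E [T [T [F true]] and [F s]]] or [T [T [F true]] and [F true]]]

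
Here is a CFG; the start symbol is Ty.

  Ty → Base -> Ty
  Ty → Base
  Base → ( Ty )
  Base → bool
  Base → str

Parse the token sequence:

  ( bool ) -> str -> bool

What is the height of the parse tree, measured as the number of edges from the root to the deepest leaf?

4

[Ty [Base ( [Ty [Base bool]] )] -> [Ty [Base str] -> [Ty [Base bool]]]]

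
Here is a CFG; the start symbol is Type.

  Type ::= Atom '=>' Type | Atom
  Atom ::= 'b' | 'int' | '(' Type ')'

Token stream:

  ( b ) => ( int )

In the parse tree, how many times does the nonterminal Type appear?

4

[Type [Atom ( [Type [Atom b]] )] => [Type [Atom ( [Type [Atom int]] )]]]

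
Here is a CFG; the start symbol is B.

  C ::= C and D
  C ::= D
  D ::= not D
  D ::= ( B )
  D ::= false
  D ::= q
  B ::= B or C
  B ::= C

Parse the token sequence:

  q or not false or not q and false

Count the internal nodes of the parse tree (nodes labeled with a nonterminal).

[B [B [B [C [D q]]] or [C [D not [D false]]]] or [C [C [D not [D q]]] and [D false]]]

13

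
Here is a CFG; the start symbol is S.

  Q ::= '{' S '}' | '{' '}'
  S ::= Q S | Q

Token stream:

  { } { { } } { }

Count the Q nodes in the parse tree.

4

[S [Q { }] [S [Q { [S [Q { }]] }] [S [Q { }]]]]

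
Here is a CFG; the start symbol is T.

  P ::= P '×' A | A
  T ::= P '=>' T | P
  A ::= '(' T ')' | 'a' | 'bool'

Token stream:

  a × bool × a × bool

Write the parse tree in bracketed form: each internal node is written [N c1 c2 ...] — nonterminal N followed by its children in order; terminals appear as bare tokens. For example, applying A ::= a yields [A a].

T
P
P × A
P × A × A
P × A × A × A
A × A × A × A
a × A × A × A
a × bool × A × A
a × bool × a × A
a × bool × a × bool

[T [P [P [P [P [A a]] × [A bool]] × [A a]] × [A bool]]]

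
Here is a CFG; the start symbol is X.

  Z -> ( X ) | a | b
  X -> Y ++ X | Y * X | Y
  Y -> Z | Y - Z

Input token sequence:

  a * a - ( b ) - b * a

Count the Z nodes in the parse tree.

6

[X [Y [Z a]] * [X [Y [Y [Y [Z a]] - [Z ( [X [Y [Z b]]] )]] - [Z b]] * [X [Y [Z a]]]]]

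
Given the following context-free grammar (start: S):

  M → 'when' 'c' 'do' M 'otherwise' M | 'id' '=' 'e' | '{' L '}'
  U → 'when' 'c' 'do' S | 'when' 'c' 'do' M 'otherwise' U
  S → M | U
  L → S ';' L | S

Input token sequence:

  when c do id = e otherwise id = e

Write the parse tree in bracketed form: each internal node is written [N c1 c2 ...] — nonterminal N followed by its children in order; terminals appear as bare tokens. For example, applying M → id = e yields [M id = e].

[S [M when c do [M id = e] otherwise [M id = e]]]

S
M
when c do M otherwise M
when c do id = e otherwise M
when c do id = e otherwise id = e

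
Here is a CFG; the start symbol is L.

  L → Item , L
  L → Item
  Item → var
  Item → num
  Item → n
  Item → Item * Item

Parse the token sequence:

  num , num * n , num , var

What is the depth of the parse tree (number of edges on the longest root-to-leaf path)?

5

[L [Item num] , [L [Item [Item num] * [Item n]] , [L [Item num] , [L [Item var]]]]]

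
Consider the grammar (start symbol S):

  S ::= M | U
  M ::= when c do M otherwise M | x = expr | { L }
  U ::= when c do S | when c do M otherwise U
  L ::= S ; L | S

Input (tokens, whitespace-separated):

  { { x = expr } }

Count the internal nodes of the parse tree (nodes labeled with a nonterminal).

[S [M { [L [S [M { [L [S [M x = expr]]] }]]] }]]

8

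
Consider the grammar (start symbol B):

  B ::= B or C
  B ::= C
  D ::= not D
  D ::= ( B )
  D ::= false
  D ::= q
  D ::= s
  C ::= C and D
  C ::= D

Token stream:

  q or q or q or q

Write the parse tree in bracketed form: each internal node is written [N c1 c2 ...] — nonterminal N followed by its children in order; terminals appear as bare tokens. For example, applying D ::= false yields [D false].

[B [B [B [B [C [D q]]] or [C [D q]]] or [C [D q]]] or [C [D q]]]

B
B or C
B or C or C
B or C or C or C
C or C or C or C
D or C or C or C
q or C or C or C
q or D or C or C
q or q or C or C
q or q or D or C
q or q or q or C
q or q or q or D
q or q or q or q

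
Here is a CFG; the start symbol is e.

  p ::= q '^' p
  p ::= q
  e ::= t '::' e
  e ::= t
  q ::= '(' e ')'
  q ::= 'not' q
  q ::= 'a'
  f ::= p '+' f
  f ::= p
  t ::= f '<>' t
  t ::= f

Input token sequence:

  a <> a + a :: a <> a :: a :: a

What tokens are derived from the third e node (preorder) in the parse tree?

[e [t [f [p [q a]]] <> [t [f [p [q a]] + [f [p [q a]]]]]] :: [e [t [f [p [q a]]] <> [t [f [p [q a]]]]] :: [e [t [f [p [q a]]]] :: [e [t [f [p [q a]]]]]]]]

a :: a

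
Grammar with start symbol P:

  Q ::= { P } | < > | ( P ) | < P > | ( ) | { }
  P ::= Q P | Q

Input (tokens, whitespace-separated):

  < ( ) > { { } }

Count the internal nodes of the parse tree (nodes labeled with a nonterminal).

[P [Q < [P [Q ( )]] >] [P [Q { [P [Q { }]] }]]]

8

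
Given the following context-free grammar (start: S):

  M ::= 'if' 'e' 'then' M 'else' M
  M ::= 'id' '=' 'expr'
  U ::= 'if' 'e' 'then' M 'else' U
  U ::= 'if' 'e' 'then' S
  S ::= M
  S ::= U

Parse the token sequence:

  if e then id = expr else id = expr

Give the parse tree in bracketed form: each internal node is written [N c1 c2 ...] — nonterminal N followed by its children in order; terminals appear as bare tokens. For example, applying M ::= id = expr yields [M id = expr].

[S [M if e then [M id = expr] else [M id = expr]]]

S
M
if e then M else M
if e then id = expr else M
if e then id = expr else id = expr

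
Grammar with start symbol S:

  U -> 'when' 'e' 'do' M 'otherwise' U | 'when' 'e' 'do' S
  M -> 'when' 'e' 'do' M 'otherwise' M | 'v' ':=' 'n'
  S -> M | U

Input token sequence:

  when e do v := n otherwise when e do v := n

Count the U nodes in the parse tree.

[S [U when e do [M v := n] otherwise [U when e do [S [M v := n]]]]]

2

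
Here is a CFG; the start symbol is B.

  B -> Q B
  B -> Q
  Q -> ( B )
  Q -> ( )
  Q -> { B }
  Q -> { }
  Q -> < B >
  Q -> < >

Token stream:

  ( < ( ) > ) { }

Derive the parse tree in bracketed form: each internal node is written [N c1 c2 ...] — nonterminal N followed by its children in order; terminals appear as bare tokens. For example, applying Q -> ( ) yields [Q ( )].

[B [Q ( [B [Q < [B [Q ( )]] >]] )] [B [Q { }]]]

B
Q B
( B ) B
( Q ) B
( < B > ) B
( < Q > ) B
( < ( ) > ) B
( < ( ) > ) Q
( < ( ) > ) { }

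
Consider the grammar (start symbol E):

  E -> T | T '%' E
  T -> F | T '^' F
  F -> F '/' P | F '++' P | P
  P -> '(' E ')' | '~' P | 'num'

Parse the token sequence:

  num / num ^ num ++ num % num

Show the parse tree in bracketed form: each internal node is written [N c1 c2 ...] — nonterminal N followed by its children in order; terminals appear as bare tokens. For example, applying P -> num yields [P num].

[E [T [T [F [F [P num]] / [P num]]] ^ [F [F [P num]] ++ [P num]]] % [E [T [F [P num]]]]]

E
T % E
T ^ F % E
F ^ F % E
F / P ^ F % E
P / P ^ F % E
num / P ^ F % E
num / num ^ F % E
num / num ^ F ++ P % E
num / num ^ P ++ P % E
num / num ^ num ++ P % E
num / num ^ num ++ num % E
num / num ^ num ++ num % T
num / num ^ num ++ num % F
num / num ^ num ++ num % P
num / num ^ num ++ num % num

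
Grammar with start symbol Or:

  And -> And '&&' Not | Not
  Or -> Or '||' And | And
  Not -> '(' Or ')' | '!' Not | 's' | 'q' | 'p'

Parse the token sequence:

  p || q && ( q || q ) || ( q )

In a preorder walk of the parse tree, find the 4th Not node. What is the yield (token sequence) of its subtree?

q

[Or [Or [Or [And [Not p]]] || [And [And [Not q]] && [Not ( [Or [Or [And [Not q]]] || [And [Not q]]] )]]] || [And [Not ( [Or [And [Not q]]] )]]]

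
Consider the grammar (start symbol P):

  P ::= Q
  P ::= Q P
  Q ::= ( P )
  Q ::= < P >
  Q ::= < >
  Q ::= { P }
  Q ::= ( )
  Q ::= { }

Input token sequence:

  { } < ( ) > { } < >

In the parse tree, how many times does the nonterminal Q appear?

[P [Q { }] [P [Q < [P [Q ( )]] >] [P [Q { }] [P [Q < >]]]]]

5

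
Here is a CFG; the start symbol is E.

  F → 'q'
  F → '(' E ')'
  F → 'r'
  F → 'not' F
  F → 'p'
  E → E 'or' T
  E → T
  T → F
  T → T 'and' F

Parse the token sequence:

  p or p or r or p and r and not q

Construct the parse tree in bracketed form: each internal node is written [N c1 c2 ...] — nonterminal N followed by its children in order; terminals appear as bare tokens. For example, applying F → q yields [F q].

E
E or T
E or T or T
E or T or T or T
T or T or T or T
F or T or T or T
p or T or T or T
p or F or T or T
p or p or T or T
p or p or F or T
p or p or r or T
p or p or r or T and F
p or p or r or T and F and F
p or p or r or F and F and F
p or p or r or p and F and F
p or p or r or p and r and F
p or p or r or p and r and not F
p or p or r or p and r and not q

[E [E [E [E [T [F p]]] or [T [F p]]] or [T [F r]]] or [T [T [T [F p]] and [F r]] and [F not [F q]]]]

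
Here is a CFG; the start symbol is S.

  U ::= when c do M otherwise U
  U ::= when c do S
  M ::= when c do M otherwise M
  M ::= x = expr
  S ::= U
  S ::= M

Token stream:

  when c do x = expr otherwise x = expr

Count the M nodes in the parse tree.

3

[S [M when c do [M x = expr] otherwise [M x = expr]]]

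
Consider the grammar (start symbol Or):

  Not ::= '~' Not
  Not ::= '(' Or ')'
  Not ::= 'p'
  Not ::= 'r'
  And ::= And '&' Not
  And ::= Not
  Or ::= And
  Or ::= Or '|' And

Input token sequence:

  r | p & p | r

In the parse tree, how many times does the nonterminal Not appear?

4

[Or [Or [Or [And [Not r]]] | [And [And [Not p]] & [Not p]]] | [And [Not r]]]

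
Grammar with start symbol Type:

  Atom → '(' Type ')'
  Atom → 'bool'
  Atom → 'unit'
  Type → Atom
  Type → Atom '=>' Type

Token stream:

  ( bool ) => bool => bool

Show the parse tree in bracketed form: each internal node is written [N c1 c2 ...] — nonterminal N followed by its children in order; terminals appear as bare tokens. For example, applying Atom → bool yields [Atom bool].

Type
Atom => Type
( Type ) => Type
( Atom ) => Type
( bool ) => Type
( bool ) => Atom => Type
( bool ) => bool => Type
( bool ) => bool => Atom
( bool ) => bool => bool

[Type [Atom ( [Type [Atom bool]] )] => [Type [Atom bool] => [Type [Atom bool]]]]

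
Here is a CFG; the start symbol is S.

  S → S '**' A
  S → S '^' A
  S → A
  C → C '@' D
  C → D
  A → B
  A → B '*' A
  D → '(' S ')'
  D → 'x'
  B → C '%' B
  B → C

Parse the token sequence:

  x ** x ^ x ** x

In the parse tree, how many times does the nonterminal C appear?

[S [S [S [S [A [B [C [D x]]]]] ** [A [B [C [D x]]]]] ^ [A [B [C [D x]]]]] ** [A [B [C [D x]]]]]

4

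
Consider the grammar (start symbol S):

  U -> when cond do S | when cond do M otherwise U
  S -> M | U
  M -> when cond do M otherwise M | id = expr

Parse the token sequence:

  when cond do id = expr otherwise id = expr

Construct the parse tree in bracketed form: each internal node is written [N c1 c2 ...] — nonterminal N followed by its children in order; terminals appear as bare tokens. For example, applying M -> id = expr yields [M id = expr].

S
M
when cond do M otherwise M
when cond do id = expr otherwise M
when cond do id = expr otherwise id = expr

[S [M when cond do [M id = expr] otherwise [M id = expr]]]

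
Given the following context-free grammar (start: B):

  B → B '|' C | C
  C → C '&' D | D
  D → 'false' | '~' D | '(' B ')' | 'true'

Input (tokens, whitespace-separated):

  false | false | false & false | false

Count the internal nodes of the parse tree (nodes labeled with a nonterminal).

14

[B [B [B [B [C [D false]]] | [C [D false]]] | [C [C [D false]] & [D false]]] | [C [D false]]]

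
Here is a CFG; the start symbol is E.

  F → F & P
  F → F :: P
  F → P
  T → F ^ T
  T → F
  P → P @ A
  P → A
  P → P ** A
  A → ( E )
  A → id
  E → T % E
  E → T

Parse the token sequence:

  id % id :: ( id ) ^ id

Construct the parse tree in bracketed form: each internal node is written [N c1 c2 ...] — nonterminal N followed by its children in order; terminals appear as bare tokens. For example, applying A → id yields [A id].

E
T % E
F % E
P % E
A % E
id % E
id % T
id % F ^ T
id % F :: P ^ T
id % P :: P ^ T
id % A :: P ^ T
id % id :: P ^ T
id % id :: A ^ T
id % id :: ( E ) ^ T
id % id :: ( T ) ^ T
id % id :: ( F ) ^ T
id % id :: ( P ) ^ T
id % id :: ( A ) ^ T
id % id :: ( id ) ^ T
id % id :: ( id ) ^ F
id % id :: ( id ) ^ P
id % id :: ( id ) ^ A
id % id :: ( id ) ^ id

[E [T [F [P [A id]]]] % [E [T [F [F [P [A id]]] :: [P [A ( [E [T [F [P [A id]]]]] )]]] ^ [T [F [P [A id]]]]]]]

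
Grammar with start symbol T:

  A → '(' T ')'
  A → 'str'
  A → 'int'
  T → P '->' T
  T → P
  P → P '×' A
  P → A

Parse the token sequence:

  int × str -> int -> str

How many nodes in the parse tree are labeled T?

3

[T [P [P [A int]] × [A str]] -> [T [P [A int]] -> [T [P [A str]]]]]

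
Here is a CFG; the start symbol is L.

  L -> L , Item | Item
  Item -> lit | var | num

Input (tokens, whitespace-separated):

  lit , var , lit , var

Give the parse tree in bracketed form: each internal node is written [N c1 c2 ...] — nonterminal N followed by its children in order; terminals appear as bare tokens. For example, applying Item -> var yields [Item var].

[L [L [L [L [Item lit]] , [Item var]] , [Item lit]] , [Item var]]

L
L , Item
L , Item , Item
L , Item , Item , Item
Item , Item , Item , Item
lit , Item , Item , Item
lit , var , Item , Item
lit , var , lit , Item
lit , var , lit , var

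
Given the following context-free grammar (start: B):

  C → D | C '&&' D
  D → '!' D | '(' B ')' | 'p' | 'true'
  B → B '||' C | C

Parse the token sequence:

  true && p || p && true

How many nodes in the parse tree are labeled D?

4

[B [B [C [C [D true]] && [D p]]] || [C [C [D p]] && [D true]]]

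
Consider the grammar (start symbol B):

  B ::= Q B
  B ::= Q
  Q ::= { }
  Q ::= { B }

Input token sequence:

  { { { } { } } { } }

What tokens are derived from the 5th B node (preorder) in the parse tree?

{ }

[B [Q { [B [Q { [B [Q { }] [B [Q { }]]] }] [B [Q { }]]] }]]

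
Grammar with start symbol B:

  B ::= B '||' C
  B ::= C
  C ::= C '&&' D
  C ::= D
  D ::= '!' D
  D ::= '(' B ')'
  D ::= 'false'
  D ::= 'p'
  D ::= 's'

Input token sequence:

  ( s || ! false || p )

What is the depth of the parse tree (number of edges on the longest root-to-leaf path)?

[B [C [D ( [B [B [B [C [D s]]] || [C [D ! [D false]]]] || [C [D p]]] )]]]

8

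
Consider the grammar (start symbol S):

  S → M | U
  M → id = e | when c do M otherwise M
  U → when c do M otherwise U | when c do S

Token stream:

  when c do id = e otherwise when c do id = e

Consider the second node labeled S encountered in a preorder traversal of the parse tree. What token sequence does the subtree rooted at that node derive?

id = e

[S [U when c do [M id = e] otherwise [U when c do [S [M id = e]]]]]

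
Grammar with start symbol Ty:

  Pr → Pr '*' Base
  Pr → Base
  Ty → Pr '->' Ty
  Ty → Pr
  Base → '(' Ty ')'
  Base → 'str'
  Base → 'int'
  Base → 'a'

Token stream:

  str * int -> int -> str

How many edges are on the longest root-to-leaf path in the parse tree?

5

[Ty [Pr [Pr [Base str]] * [Base int]] -> [Ty [Pr [Base int]] -> [Ty [Pr [Base str]]]]]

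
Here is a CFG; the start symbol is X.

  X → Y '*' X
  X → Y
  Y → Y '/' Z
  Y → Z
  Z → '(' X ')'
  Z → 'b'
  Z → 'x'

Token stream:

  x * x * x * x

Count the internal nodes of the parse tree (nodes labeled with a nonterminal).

12

[X [Y [Z x]] * [X [Y [Z x]] * [X [Y [Z x]] * [X [Y [Z x]]]]]]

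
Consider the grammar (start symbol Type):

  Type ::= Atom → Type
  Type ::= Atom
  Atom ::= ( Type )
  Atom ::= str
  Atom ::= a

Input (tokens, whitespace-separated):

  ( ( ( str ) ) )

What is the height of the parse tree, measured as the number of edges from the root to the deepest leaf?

[Type [Atom ( [Type [Atom ( [Type [Atom ( [Type [Atom str]] )]] )]] )]]

8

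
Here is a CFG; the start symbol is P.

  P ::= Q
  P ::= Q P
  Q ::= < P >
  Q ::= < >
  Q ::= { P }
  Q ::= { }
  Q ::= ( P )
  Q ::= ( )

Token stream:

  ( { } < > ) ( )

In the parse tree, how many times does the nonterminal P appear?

4

[P [Q ( [P [Q { }] [P [Q < >]]] )] [P [Q ( )]]]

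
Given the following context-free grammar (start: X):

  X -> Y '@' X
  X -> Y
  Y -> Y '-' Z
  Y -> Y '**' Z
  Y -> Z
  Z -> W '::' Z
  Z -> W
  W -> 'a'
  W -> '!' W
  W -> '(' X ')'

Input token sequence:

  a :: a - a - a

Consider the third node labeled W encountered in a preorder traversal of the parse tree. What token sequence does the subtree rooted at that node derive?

[X [Y [Y [Y [Z [W a] :: [Z [W a]]]] - [Z [W a]]] - [Z [W a]]]]

a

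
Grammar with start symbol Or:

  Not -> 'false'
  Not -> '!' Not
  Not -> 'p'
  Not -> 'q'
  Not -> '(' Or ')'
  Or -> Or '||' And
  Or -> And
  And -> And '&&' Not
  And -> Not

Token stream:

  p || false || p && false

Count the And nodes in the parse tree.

4

[Or [Or [Or [And [Not p]]] || [And [Not false]]] || [And [And [Not p]] && [Not false]]]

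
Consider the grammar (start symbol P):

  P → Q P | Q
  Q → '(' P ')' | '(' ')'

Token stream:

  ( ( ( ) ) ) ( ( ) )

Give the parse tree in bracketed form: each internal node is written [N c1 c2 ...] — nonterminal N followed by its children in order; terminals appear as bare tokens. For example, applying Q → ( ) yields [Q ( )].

[P [Q ( [P [Q ( [P [Q ( )]] )]] )] [P [Q ( [P [Q ( )]] )]]]

P
Q P
( P ) P
( Q ) P
( ( P ) ) P
( ( Q ) ) P
( ( ( ) ) ) P
( ( ( ) ) ) Q
( ( ( ) ) ) ( P )
( ( ( ) ) ) ( Q )
( ( ( ) ) ) ( ( ) )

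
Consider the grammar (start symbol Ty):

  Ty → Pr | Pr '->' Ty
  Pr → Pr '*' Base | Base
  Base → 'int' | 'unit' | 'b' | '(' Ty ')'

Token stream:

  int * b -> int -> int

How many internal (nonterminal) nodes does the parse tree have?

11

[Ty [Pr [Pr [Base int]] * [Base b]] -> [Ty [Pr [Base int]] -> [Ty [Pr [Base int]]]]]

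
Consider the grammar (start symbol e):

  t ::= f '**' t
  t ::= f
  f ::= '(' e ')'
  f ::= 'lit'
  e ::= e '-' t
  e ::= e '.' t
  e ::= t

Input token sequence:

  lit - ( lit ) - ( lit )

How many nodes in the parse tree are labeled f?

[e [e [e [t [f lit]]] - [t [f ( [e [t [f lit]]] )]]] - [t [f ( [e [t [f lit]]] )]]]

5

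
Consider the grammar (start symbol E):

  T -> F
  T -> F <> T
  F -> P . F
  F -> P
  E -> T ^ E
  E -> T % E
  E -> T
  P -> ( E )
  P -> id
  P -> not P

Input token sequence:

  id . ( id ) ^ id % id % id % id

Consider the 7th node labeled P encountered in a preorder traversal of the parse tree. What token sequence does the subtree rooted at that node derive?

id

[E [T [F [P id] . [F [P ( [E [T [F [P id]]]] )]]]] ^ [E [T [F [P id]]] % [E [T [F [P id]]] % [E [T [F [P id]]] % [E [T [F [P id]]]]]]]]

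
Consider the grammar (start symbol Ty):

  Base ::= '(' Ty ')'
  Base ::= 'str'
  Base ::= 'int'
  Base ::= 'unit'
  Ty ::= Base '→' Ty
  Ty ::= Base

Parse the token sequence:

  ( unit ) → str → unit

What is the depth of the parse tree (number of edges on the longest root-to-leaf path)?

[Ty [Base ( [Ty [Base unit]] )] → [Ty [Base str] → [Ty [Base unit]]]]

4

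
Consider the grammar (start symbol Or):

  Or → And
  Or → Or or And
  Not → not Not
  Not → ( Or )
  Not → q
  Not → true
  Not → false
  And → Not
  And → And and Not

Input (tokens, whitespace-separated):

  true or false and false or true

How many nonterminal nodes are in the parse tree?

[Or [Or [Or [And [Not true]]] or [And [And [Not false]] and [Not false]]] or [And [Not true]]]

11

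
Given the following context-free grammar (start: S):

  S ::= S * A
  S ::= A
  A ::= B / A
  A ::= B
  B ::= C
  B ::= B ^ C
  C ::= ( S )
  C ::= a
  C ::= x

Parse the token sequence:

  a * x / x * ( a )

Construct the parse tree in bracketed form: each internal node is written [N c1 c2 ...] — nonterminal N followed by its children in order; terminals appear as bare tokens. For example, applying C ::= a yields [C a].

S
S * A
S * A * A
A * A * A
B * A * A
C * A * A
a * A * A
a * B / A * A
a * C / A * A
a * x / A * A
a * x / B * A
a * x / C * A
a * x / x * A
a * x / x * B
a * x / x * C
a * x / x * ( S )
a * x / x * ( A )
a * x / x * ( B )
a * x / x * ( C )
a * x / x * ( a )

[S [S [S [A [B [C a]]]] * [A [B [C x]] / [A [B [C x]]]]] * [A [B [C ( [S [A [B [C a]]]] )]]]]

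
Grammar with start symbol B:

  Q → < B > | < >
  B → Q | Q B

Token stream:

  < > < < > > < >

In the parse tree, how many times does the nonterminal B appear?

[B [Q < >] [B [Q < [B [Q < >]] >] [B [Q < >]]]]

4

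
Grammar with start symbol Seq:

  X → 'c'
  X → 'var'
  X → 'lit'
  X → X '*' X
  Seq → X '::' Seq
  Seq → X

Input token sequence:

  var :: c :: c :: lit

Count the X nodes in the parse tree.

[Seq [X var] :: [Seq [X c] :: [Seq [X c] :: [Seq [X lit]]]]]

4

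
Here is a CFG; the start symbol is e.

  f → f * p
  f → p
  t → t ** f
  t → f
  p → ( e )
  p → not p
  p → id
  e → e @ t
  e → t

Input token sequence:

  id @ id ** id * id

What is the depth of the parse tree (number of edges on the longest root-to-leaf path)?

5

[e [e [t [f [p id]]]] @ [t [t [f [p id]]] ** [f [f [p id]] * [p id]]]]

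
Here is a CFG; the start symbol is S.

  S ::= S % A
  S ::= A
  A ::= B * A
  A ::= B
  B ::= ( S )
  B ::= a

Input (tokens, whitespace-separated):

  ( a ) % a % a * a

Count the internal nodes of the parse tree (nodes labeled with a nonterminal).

[S [S [S [A [B ( [S [A [B a]]] )]]] % [A [B a]]] % [A [B a] * [A [B a]]]]

14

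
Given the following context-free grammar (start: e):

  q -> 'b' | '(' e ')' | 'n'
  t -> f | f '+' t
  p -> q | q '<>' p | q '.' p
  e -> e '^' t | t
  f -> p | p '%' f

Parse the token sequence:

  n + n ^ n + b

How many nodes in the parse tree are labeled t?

4

[e [e [t [f [p [q n]]] + [t [f [p [q n]]]]]] ^ [t [f [p [q n]]] + [t [f [p [q b]]]]]]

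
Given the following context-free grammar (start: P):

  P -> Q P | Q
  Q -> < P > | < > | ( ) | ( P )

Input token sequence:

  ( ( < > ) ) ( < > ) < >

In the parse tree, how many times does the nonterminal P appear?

[P [Q ( [P [Q ( [P [Q < >]] )]] )] [P [Q ( [P [Q < >]] )] [P [Q < >]]]]

6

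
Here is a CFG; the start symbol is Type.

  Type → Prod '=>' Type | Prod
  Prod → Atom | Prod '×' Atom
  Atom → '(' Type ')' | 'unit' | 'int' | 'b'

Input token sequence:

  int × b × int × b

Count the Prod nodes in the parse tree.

4

[Type [Prod [Prod [Prod [Prod [Atom int]] × [Atom b]] × [Atom int]] × [Atom b]]]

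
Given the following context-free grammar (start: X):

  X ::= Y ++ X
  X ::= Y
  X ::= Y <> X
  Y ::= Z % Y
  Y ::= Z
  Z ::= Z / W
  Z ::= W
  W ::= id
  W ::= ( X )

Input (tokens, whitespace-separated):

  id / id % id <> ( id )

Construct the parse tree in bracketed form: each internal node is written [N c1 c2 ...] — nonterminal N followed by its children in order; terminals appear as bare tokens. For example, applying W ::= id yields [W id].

X
Y <> X
Z % Y <> X
Z / W % Y <> X
W / W % Y <> X
id / W % Y <> X
id / id % Y <> X
id / id % Z <> X
id / id % W <> X
id / id % id <> X
id / id % id <> Y
id / id % id <> Z
id / id % id <> W
id / id % id <> ( X )
id / id % id <> ( Y )
id / id % id <> ( Z )
id / id % id <> ( W )
id / id % id <> ( id )

[X [Y [Z [Z [W id]] / [W id]] % [Y [Z [W id]]]] <> [X [Y [Z [W ( [X [Y [Z [W id]]]] )]]]]]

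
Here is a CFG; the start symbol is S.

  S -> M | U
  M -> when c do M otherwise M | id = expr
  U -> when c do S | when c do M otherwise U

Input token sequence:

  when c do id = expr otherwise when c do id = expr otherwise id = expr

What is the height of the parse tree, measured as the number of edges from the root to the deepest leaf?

[S [M when c do [M id = expr] otherwise [M when c do [M id = expr] otherwise [M id = expr]]]]

4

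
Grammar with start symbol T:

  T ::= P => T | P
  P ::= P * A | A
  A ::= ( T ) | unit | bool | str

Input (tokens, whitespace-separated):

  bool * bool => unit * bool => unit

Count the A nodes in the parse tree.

[T [P [P [A bool]] * [A bool]] => [T [P [P [A unit]] * [A bool]] => [T [P [A unit]]]]]

5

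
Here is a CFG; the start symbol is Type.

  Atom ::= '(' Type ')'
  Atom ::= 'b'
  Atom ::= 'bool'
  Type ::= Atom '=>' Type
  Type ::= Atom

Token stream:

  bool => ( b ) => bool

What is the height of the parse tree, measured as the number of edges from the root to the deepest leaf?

5

[Type [Atom bool] => [Type [Atom ( [Type [Atom b]] )] => [Type [Atom bool]]]]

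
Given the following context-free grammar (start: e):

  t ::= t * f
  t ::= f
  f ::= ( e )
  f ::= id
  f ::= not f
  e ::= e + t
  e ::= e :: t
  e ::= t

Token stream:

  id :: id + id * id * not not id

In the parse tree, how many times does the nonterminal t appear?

5

[e [e [e [t [f id]]] :: [t [f id]]] + [t [t [t [f id]] * [f id]] * [f not [f not [f id]]]]]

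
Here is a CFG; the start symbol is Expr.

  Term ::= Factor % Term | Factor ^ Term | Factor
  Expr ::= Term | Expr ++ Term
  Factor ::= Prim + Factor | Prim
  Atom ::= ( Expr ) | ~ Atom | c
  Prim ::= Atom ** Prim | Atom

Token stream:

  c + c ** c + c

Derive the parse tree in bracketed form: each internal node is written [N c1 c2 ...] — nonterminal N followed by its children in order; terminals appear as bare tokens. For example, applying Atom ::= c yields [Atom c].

Expr
Term
Factor
Prim + Factor
Atom + Factor
c + Factor
c + Prim + Factor
c + Atom ** Prim + Factor
c + c ** Prim + Factor
c + c ** Atom + Factor
c + c ** c + Factor
c + c ** c + Prim
c + c ** c + Atom
c + c ** c + c

[Expr [Term [Factor [Prim [Atom c]] + [Factor [Prim [Atom c] ** [Prim [Atom c]]] + [Factor [Prim [Atom c]]]]]]]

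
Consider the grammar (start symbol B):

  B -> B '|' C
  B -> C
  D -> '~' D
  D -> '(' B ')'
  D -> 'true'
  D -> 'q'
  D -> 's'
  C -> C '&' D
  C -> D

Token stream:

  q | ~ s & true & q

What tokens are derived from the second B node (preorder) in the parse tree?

q

[B [B [C [D q]]] | [C [C [C [D ~ [D s]]] & [D true]] & [D q]]]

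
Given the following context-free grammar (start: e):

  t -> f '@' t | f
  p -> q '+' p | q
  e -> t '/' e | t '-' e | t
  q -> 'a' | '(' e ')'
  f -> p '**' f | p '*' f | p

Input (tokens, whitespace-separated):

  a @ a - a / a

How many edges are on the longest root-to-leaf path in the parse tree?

[e [t [f [p [q a]]] @ [t [f [p [q a]]]]] - [e [t [f [p [q a]]]] / [e [t [f [p [q a]]]]]]]

7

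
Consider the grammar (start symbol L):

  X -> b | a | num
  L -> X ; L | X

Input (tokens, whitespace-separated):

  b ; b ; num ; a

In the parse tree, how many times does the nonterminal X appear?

4

[L [X b] ; [L [X b] ; [L [X num] ; [L [X a]]]]]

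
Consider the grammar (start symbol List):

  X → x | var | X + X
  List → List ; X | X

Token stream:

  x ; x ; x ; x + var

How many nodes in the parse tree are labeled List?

4

[List [List [List [List [X x]] ; [X x]] ; [X x]] ; [X [X x] + [X var]]]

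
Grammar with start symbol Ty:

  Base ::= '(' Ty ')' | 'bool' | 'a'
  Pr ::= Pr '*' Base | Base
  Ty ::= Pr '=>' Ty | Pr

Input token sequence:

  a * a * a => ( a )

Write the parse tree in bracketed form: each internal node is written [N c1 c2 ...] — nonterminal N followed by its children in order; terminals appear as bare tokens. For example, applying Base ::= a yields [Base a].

[Ty [Pr [Pr [Pr [Base a]] * [Base a]] * [Base a]] => [Ty [Pr [Base ( [Ty [Pr [Base a]]] )]]]]

Ty
Pr => Ty
Pr * Base => Ty
Pr * Base * Base => Ty
Base * Base * Base => Ty
a * Base * Base => Ty
a * a * Base => Ty
a * a * a => Ty
a * a * a => Pr
a * a * a => Base
a * a * a => ( Ty )
a * a * a => ( Pr )
a * a * a => ( Base )
a * a * a => ( a )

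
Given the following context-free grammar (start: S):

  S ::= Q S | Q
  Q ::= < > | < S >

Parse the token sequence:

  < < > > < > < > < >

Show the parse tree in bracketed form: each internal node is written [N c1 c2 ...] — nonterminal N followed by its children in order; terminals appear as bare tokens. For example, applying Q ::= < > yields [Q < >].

S
Q S
< S > S
< Q > S
< < > > S
< < > > Q S
< < > > < > S
< < > > < > Q S
< < > > < > < > S
< < > > < > < > Q
< < > > < > < > < >

[S [Q < [S [Q < >]] >] [S [Q < >] [S [Q < >] [S [Q < >]]]]]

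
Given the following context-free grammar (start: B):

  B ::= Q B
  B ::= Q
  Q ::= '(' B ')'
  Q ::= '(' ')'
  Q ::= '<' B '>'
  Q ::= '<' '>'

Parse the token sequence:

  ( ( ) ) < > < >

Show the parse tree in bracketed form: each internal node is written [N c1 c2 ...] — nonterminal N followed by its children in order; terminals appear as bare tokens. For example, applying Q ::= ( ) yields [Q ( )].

[B [Q ( [B [Q ( )]] )] [B [Q < >] [B [Q < >]]]]

B
Q B
( B ) B
( Q ) B
( ( ) ) B
( ( ) ) Q B
( ( ) ) < > B
( ( ) ) < > Q
( ( ) ) < > < >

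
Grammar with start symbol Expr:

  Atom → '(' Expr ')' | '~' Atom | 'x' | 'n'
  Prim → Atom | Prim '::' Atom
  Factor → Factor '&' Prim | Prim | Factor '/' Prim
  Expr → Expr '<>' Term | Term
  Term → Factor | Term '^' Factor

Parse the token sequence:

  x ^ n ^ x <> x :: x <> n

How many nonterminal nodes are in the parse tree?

25

[Expr [Expr [Expr [Term [Term [Term [Factor [Prim [Atom x]]]] ^ [Factor [Prim [Atom n]]]] ^ [Factor [Prim [Atom x]]]]] <> [Term [Factor [Prim [Prim [Atom x]] :: [Atom x]]]]] <> [Term [Factor [Prim [Atom n]]]]]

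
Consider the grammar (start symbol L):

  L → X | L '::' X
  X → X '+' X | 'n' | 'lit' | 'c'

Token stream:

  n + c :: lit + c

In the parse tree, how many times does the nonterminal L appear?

2

[L [L [X [X n] + [X c]]] :: [X [X lit] + [X c]]]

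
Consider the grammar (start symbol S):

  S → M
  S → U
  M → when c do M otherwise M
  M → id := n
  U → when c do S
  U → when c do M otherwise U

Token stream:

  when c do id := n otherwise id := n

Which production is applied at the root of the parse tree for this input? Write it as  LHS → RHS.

S → M

[S [M when c do [M id := n] otherwise [M id := n]]]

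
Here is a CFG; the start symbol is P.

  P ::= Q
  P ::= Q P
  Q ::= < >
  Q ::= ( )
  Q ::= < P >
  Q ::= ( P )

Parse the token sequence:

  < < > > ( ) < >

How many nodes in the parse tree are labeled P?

4

[P [Q < [P [Q < >]] >] [P [Q ( )] [P [Q < >]]]]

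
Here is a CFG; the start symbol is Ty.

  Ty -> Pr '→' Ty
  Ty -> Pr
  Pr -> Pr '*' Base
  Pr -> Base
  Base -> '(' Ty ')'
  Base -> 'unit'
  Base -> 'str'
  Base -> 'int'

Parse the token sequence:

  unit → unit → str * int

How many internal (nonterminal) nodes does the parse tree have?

[Ty [Pr [Base unit]] → [Ty [Pr [Base unit]] → [Ty [Pr [Pr [Base str]] * [Base int]]]]]

11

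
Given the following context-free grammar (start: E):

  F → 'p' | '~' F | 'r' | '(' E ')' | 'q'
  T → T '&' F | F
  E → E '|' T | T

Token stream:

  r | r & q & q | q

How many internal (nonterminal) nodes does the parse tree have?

13

[E [E [E [T [F r]]] | [T [T [T [F r]] & [F q]] & [F q]]] | [T [F q]]]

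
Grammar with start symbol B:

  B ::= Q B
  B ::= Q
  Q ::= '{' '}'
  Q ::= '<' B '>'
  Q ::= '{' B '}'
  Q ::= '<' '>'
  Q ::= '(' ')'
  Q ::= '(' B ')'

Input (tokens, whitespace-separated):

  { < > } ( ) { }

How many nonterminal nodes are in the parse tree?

[B [Q { [B [Q < >]] }] [B [Q ( )] [B [Q { }]]]]

8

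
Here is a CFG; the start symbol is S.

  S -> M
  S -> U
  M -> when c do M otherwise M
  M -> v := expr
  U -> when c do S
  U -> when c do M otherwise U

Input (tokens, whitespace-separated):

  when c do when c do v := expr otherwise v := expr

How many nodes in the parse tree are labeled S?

[S [U when c do [S [M when c do [M v := expr] otherwise [M v := expr]]]]]

2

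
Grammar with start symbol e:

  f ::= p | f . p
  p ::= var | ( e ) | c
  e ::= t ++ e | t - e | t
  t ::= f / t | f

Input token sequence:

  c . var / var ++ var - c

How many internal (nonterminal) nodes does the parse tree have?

17

[e [t [f [f [p c]] . [p var]] / [t [f [p var]]]] ++ [e [t [f [p var]]] - [e [t [f [p c]]]]]]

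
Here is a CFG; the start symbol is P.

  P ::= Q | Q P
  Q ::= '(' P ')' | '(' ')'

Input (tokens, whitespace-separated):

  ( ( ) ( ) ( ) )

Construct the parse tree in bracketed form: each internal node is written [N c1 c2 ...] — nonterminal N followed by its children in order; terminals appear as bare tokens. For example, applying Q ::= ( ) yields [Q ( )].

P
Q
( P )
( Q P )
( ( ) P )
( ( ) Q P )
( ( ) ( ) P )
( ( ) ( ) Q )
( ( ) ( ) ( ) )

[P [Q ( [P [Q ( )] [P [Q ( )] [P [Q ( )]]]] )]]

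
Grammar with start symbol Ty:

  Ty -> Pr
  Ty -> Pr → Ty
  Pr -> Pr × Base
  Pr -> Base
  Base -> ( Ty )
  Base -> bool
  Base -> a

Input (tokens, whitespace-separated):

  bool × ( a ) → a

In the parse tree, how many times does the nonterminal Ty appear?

[Ty [Pr [Pr [Base bool]] × [Base ( [Ty [Pr [Base a]]] )]] → [Ty [Pr [Base a]]]]

3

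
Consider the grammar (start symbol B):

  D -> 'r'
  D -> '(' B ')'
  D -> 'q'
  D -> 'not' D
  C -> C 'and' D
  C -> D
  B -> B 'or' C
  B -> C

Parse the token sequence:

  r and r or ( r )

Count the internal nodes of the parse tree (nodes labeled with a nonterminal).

[B [B [C [C [D r]] and [D r]]] or [C [D ( [B [C [D r]]] )]]]

11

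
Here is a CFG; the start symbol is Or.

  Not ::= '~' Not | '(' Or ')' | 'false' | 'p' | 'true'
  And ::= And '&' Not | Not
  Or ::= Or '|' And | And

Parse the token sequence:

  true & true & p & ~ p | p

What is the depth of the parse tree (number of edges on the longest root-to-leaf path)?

[Or [Or [And [And [And [And [Not true]] & [Not true]] & [Not p]] & [Not ~ [Not p]]]] | [And [Not p]]]

7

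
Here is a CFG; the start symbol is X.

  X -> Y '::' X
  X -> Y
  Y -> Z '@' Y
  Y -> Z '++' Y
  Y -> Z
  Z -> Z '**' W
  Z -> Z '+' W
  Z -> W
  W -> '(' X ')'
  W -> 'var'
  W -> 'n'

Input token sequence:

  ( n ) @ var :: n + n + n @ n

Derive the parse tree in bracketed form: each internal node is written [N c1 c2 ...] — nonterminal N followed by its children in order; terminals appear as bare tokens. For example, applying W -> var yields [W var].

[X [Y [Z [W ( [X [Y [Z [W n]]]] )]] @ [Y [Z [W var]]]] :: [X [Y [Z [Z [Z [W n]] + [W n]] + [W n]] @ [Y [Z [W n]]]]]]

X
Y :: X
Z @ Y :: X
W @ Y :: X
( X ) @ Y :: X
( Y ) @ Y :: X
( Z ) @ Y :: X
( W ) @ Y :: X
( n ) @ Y :: X
( n ) @ Z :: X
( n ) @ W :: X
( n ) @ var :: X
( n ) @ var :: Y
( n ) @ var :: Z @ Y
( n ) @ var :: Z + W @ Y
( n ) @ var :: Z + W + W @ Y
( n ) @ var :: W + W + W @ Y
( n ) @ var :: n + W + W @ Y
( n ) @ var :: n + n + W @ Y
( n ) @ var :: n + n + n @ Y
( n ) @ var :: n + n + n @ Z
( n ) @ var :: n + n + n @ W
( n ) @ var :: n + n + n @ n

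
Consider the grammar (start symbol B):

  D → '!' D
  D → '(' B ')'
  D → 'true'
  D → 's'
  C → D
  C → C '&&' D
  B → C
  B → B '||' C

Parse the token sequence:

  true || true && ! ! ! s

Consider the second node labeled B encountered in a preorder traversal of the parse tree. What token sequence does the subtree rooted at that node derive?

[B [B [C [D true]]] || [C [C [D true]] && [D ! [D ! [D ! [D s]]]]]]

true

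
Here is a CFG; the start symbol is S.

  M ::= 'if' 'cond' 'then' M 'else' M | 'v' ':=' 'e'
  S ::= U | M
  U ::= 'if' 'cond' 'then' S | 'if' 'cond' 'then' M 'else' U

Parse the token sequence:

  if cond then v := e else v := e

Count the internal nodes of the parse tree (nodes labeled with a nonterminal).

[S [M if cond then [M v := e] else [M v := e]]]

4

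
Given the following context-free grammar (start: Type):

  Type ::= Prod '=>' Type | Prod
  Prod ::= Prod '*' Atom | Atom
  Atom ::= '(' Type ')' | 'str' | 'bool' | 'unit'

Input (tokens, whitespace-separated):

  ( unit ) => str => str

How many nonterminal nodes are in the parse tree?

12

[Type [Prod [Atom ( [Type [Prod [Atom unit]]] )]] => [Type [Prod [Atom str]] => [Type [Prod [Atom str]]]]]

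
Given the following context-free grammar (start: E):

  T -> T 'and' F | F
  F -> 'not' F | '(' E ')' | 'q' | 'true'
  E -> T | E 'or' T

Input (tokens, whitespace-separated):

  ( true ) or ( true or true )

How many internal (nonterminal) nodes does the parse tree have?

15

[E [E [T [F ( [E [T [F true]]] )]]] or [T [F ( [E [E [T [F true]]] or [T [F true]]] )]]]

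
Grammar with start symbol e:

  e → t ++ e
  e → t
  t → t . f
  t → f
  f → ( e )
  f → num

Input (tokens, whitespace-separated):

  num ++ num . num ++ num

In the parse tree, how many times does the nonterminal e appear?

3

[e [t [f num]] ++ [e [t [t [f num]] . [f num]] ++ [e [t [f num]]]]]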